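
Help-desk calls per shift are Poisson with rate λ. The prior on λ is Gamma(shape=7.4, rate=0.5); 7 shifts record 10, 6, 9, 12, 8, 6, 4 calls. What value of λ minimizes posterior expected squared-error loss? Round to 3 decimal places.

Σ counts = 55. Posterior: Gamma(shape = 7.4+55 = 62.4, rate = 0.5+7 = 7.5).
Mode = (α−1)/β = 61.4/7.5 = 8.187.
Mean = α/β = 62.4/7.5 = 8.320.
Squared-error loss ⇒ the optimal estimator is the posterior mean.

8.320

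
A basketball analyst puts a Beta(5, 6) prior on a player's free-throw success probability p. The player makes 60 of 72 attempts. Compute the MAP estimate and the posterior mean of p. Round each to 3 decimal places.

p_MAP = 0.790, E[p|data] = 0.783

Posterior: Beta(5+60, 6+12) = Beta(65, 18).
Mode = (65−1)/(65+18−2) = 64/81 = 0.790.
Mean = 65/(65+18) = 65/83 = 0.783.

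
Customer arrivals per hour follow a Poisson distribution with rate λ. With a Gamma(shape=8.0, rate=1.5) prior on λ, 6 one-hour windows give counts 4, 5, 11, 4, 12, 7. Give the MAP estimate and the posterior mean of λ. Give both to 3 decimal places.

λ_MAP = 6.667, E[λ|data] = 6.800

Σ counts = 43. Posterior: Gamma(shape = 8.0+43 = 51.0, rate = 1.5+6 = 7.5).
Mode = (α−1)/β = 50.0/7.5 = 6.667.
Mean = α/β = 51.0/7.5 = 6.800.
Right-skewed posterior ⇒ mode < mean.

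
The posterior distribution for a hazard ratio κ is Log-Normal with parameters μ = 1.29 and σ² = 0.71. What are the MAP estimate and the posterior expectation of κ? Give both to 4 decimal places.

MAP = 1.7860; posterior mean = 5.1810

Mode = exp(μ − σ²) = exp(0.58) = 1.7860.
Mean = exp(μ + σ²/2) = exp(1.645) = 5.1810.
The mean is pulled above the mode by the posterior's right skew.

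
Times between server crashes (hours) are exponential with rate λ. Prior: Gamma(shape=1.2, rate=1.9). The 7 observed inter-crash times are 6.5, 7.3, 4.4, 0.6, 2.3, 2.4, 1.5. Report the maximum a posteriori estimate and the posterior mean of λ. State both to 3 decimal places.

maximum a posteriori estimate = 0.268, posterior mean = 0.305

Σ times = 25.0. Posterior: Gamma(shape = 1.2+7 = 8.2, rate = 1.9+25.0 = 26.9).
Mode = (α−1)/β = 7.2/26.9 = 0.268.
Mean = α/β = 8.2/26.9 = 0.305.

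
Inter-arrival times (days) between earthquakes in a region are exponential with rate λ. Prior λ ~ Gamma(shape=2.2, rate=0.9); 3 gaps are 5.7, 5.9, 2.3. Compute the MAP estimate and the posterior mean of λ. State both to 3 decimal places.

Σ times = 13.9. Posterior: Gamma(shape = 2.2+3 = 5.2, rate = 0.9+13.9 = 14.8).
Mode = (α−1)/β = 4.2/14.8 = 0.284.
Mean = α/β = 5.2/14.8 = 0.351.

MAP = 0.284, posterior mean = 0.351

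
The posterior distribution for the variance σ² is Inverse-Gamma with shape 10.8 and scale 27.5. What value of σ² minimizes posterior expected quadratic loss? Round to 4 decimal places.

2.8061

Mode = β/(α+1) = 27.5/11.8 = 2.3305.
Mean = β/(α−1) = 27.5/9.8 = 2.8061.
Quadratic loss ⇒ the optimal estimator is the posterior mean.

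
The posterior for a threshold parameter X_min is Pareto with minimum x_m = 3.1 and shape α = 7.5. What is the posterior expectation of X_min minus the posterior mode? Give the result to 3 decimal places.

The Pareto density is strictly decreasing on [x_m, ∞), so the mode is x_m = 3.100.
Mean = α·x_m/(α−1) = 7.5·3.1/6.5 = 3.577.
Difference = 3.577 − 3.100 = 0.477.

0.477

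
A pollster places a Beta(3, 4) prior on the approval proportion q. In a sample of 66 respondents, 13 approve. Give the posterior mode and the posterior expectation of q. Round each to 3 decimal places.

Posterior: Beta(3+13, 4+53) = Beta(16, 57).
Mode = (16−1)/(16+57−2) = 15/71 = 0.211.
Mean = 16/(16+57) = 16/73 = 0.219.
Right-skewed posterior ⇒ mode < mean.

MAP = 0.211; posterior mean = 0.219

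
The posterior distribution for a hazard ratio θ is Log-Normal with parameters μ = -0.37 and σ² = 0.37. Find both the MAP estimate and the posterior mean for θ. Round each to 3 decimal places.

MAP = 0.477; posterior mean = 0.831

Mode = exp(μ − σ²) = exp(-0.74) = 0.477.
Mean = exp(μ + σ²/2) = exp(-0.185) = 0.831.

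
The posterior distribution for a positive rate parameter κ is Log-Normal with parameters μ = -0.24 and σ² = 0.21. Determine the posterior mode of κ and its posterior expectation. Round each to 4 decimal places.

MAP = 0.6376; posterior mean = 0.8737

Mode = exp(μ − σ²) = exp(-0.45) = 0.6376.
Mean = exp(μ + σ²/2) = exp(-0.135) = 0.8737.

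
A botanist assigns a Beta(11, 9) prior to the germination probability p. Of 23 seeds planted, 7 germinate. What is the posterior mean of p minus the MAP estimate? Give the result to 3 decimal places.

Posterior: Beta(11+7, 9+16) = Beta(18, 25).
Mode = (18−1)/(18+25−2) = 17/41 = 0.415.
Mean = 18/(18+25) = 18/43 = 0.419.
Difference = 0.419 − 0.415 = 0.004.

0.004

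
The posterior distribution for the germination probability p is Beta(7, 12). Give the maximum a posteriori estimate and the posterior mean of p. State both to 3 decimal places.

Mode = (7−1)/(7+12−2) = 6/17 = 0.353.
Mean = 7/(7+12) = 7/19 = 0.368.

MAP: 0.353. Posterior mean: 0.368.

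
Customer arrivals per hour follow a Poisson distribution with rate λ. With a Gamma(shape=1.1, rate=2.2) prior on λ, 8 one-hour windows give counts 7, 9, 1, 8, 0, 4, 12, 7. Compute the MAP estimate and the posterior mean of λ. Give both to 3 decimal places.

MAP: 4.716. Posterior mean: 4.814.

Σ counts = 48. Posterior: Gamma(shape = 1.1+48 = 49.1, rate = 2.2+8 = 10.2).
Mode = (α−1)/β = 48.1/10.2 = 4.716.
Mean = α/β = 49.1/10.2 = 4.814.
The posterior is right-skewed, so the mean exceeds the mode.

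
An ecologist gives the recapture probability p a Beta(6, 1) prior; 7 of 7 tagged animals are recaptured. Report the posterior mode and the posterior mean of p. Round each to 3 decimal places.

Posterior: Beta(6+7, 1+0) = Beta(13, 1).
Since β = 1 ≤ 1 and α > 1, the Beta density is monotone increasing on [0,1]; the mode is at 1.
Mean = 13/(13+1) = 0.929.
The posterior is left-skewed, so the mode exceeds the mean.

posterior mode = 1.000, posterior mean = 0.929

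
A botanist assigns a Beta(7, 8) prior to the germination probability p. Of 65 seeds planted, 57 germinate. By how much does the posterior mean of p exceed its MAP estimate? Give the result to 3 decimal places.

Posterior: Beta(7+57, 8+8) = Beta(64, 16).
Mode = (64−1)/(64+16−2) = 63/78 = 0.808.
Mean = 64/(64+16) = 64/80 = 0.800.
Difference = 0.800 − 0.808 = -0.008.
Mode > mean: the posterior has a left tail.

-0.008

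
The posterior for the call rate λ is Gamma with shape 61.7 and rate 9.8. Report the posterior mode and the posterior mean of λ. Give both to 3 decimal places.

MAP = 6.194, posterior mean = 6.296

Mode = (α−1)/β = 60.7/9.8 = 6.194.
Mean = α/β = 61.7/9.8 = 6.296.
Right-skewed posterior ⇒ mode < mean.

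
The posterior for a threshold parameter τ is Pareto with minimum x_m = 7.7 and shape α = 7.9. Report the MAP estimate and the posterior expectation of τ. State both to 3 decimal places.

MAP: 7.700. Posterior mean: 8.816.

The Pareto density is strictly decreasing on [x_m, ∞), so the mode is x_m = 7.700.
Mean = α·x_m/(α−1) = 7.9·7.7/6.9 = 8.816.
Right-skewed posterior ⇒ mode < mean.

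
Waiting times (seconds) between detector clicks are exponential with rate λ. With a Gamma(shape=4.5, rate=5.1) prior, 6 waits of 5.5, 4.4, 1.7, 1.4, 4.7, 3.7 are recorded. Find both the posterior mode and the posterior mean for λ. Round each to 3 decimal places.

Σ times = 21.4. Posterior: Gamma(shape = 4.5+6 = 10.5, rate = 5.1+21.4 = 26.5).
Mode = (α−1)/β = 9.5/26.5 = 0.358.
Mean = α/β = 10.5/26.5 = 0.396.

λ_MAP = 0.358, E[λ|data] = 0.396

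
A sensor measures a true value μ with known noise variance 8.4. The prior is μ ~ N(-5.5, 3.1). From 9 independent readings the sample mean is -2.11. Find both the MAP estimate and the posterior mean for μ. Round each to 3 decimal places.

Posterior for μ is Normal. Precision-weighted mean: (1/3.1·-5.5 + 9/8.4·-2.11) / (1/3.1 + 9/8.4) = -2.894.
A Normal posterior is symmetric, so mode = mean.

MAP = -2.894; posterior mean = -2.894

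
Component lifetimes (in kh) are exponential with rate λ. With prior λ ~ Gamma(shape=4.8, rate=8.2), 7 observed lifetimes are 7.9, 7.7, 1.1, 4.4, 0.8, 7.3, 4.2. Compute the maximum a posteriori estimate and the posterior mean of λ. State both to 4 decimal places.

MAP: 0.2596. Posterior mean: 0.2837.

Σ times = 33.4. Posterior: Gamma(shape = 4.8+7 = 11.8, rate = 8.2+33.4 = 41.6).
Mode = (α−1)/β = 10.8/41.6 = 0.2596.
Mean = α/β = 11.8/41.6 = 0.2837.
The mean is pulled above the mode by the posterior's right skew.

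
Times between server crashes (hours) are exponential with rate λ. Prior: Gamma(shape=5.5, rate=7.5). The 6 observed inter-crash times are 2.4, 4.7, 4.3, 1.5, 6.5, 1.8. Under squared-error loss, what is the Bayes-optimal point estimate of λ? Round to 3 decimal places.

0.401

Σ times = 21.2. Posterior: Gamma(shape = 5.5+6 = 11.5, rate = 7.5+21.2 = 28.7).
Mode = (α−1)/β = 10.5/28.7 = 0.366.
Mean = α/β = 11.5/28.7 = 0.401.
Squared-error loss ⇒ the optimal estimator is the posterior mean.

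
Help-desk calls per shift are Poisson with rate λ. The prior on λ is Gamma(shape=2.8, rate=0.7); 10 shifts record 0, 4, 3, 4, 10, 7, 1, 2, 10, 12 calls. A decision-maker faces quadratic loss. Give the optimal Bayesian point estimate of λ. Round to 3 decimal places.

Σ counts = 53. Posterior: Gamma(shape = 2.8+53 = 55.8, rate = 0.7+10 = 10.7).
Mode = (α−1)/β = 54.8/10.7 = 5.121.
Mean = α/β = 55.8/10.7 = 5.215.
Quadratic loss ⇒ the optimal estimator is the posterior mean.

5.215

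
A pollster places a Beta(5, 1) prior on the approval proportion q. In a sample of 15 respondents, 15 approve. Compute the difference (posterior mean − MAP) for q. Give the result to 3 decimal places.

Posterior: Beta(5+15, 1+0) = Beta(20, 1).
Since β = 1 ≤ 1 and α > 1, the Beta density is monotone increasing on [0,1]; the mode is at 1.
Mean = 20/(20+1) = 0.952.
Difference = 0.952 − 1.000 = -0.048.

-0.048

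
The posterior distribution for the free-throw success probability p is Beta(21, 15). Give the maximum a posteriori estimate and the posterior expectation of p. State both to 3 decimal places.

Mode = (21−1)/(21+15−2) = 20/34 = 0.588.
Mean = 21/(21+15) = 21/36 = 0.583.

MAP = 0.588, posterior mean = 0.583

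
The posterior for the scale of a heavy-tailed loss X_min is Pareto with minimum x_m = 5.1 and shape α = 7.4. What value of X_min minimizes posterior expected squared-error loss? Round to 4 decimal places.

5.8969

The Pareto density is strictly decreasing on [x_m, ∞), so the mode is x_m = 5.1000.
Mean = α·x_m/(α−1) = 7.4·5.1/6.4 = 5.8969.
Squared-error loss ⇒ the optimal estimator is the posterior mean.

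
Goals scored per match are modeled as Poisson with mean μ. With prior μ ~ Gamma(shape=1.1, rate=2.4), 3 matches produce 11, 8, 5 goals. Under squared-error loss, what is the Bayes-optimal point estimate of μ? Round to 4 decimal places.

Σ counts = 24. Posterior: Gamma(shape = 1.1+24 = 25.1, rate = 2.4+3 = 5.4).
Mode = (α−1)/β = 24.1/5.4 = 4.4630.
Mean = α/β = 25.1/5.4 = 4.6481.
Squared-error loss ⇒ the optimal estimator is the posterior mean.

4.6481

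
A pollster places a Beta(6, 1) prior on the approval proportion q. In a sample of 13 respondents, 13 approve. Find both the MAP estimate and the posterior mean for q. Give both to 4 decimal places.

MAP estimate = 1.0000, posterior mean = 0.9500

Posterior: Beta(6+13, 1+0) = Beta(19, 1).
Since β = 1 ≤ 1 and α > 1, the Beta density is monotone increasing on [0,1]; the mode is at 1.
Mean = 19/(19+1) = 0.9500.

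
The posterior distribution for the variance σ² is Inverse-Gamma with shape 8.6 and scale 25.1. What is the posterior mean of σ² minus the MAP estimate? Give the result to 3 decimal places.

0.688

Mode = β/(α+1) = 25.1/9.6 = 2.615.
Mean = β/(α−1) = 25.1/7.6 = 3.303.
Difference = 3.303 − 2.615 = 0.688.
Mean > mode: the posterior has a right tail.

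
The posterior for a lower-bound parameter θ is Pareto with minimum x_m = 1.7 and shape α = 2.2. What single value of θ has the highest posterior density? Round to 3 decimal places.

The Pareto density is strictly decreasing on [x_m, ∞), so the mode is x_m = 1.700.
Mean = α·x_m/(α−1) = 2.2·1.7/1.2 = 3.117.
This is the posterior mode — the MAP estimate.

1.700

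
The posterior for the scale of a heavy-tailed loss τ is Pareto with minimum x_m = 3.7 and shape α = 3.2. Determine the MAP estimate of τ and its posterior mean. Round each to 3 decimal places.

The Pareto density is strictly decreasing on [x_m, ∞), so the mode is x_m = 3.700.
Mean = α·x_m/(α−1) = 3.2·3.7/2.2 = 5.382.

MAP: 3.700. Posterior mean: 5.382.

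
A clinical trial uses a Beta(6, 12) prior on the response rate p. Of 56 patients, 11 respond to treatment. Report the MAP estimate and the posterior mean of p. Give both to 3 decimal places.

Posterior: Beta(6+11, 12+45) = Beta(17, 57).
Mode = (17−1)/(17+57−2) = 16/72 = 0.222.
Mean = 17/(17+57) = 17/74 = 0.230.
Mean > mode: the posterior has a right tail.

MAP estimate = 0.222, posterior mean = 0.230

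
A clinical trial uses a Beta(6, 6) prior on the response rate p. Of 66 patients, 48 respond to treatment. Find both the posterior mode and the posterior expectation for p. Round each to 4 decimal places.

Posterior: Beta(6+48, 6+18) = Beta(54, 24).
Mode = (54−1)/(54+24−2) = 53/76 = 0.6974.
Mean = 54/(54+24) = 54/78 = 0.6923.
The mean is pulled below the mode by the posterior's left skew.

MAP: 0.6974. Posterior mean: 0.6923.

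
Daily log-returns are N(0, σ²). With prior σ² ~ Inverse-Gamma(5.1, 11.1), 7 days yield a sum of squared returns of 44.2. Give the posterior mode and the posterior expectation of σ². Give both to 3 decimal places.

MAP: 3.458. Posterior mean: 4.368.

Posterior: Inverse-Gamma(shape = 5.1+7/2 = 8.6, scale = 11.1+44.2/2 = 33.2).
Mode = β/(α+1) = 33.2/9.6 = 3.458.
Mean = β/(α−1) = 33.2/7.6 = 4.368.
Right-skewed posterior ⇒ mode < mean.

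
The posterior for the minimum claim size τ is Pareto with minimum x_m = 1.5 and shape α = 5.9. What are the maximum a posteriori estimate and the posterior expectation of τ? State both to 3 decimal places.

MAP = 1.500, posterior mean = 1.806

The Pareto density is strictly decreasing on [x_m, ∞), so the mode is x_m = 1.500.
Mean = α·x_m/(α−1) = 5.9·1.5/4.9 = 1.806.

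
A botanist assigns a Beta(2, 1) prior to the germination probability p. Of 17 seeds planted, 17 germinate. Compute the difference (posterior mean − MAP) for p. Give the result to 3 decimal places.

Posterior: Beta(2+17, 1+0) = Beta(19, 1).
Since β = 1 ≤ 1 and α > 1, the Beta density is monotone increasing on [0,1]; the mode is at 1.
Mean = 19/(19+1) = 0.950.
Difference = 0.950 − 1.000 = -0.050.

-0.050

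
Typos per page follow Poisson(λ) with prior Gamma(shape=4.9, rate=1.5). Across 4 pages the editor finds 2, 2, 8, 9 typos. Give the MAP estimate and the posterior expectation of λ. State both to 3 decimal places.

Σ counts = 21. Posterior: Gamma(shape = 4.9+21 = 25.9, rate = 1.5+4 = 5.5).
Mode = (α−1)/β = 24.9/5.5 = 4.527.
Mean = α/β = 25.9/5.5 = 4.709.
The posterior is right-skewed, so the mean exceeds the mode.

MAP: 4.527. Posterior mean: 4.709.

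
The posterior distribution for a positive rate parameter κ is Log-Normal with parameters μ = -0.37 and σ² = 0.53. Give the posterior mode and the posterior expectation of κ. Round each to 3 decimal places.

MAP: 0.407. Posterior mean: 0.900.

Mode = exp(μ − σ²) = exp(-0.90) = 0.407.
Mean = exp(μ + σ²/2) = exp(-0.105) = 0.900.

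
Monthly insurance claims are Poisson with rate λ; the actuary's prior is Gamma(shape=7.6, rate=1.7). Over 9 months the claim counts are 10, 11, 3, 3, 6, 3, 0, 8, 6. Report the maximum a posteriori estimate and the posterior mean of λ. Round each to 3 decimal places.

maximum a posteriori estimate = 5.290, posterior mean = 5.383

Σ counts = 50. Posterior: Gamma(shape = 7.6+50 = 57.6, rate = 1.7+9 = 10.7).
Mode = (α−1)/β = 56.6/10.7 = 5.290.
Mean = α/β = 57.6/10.7 = 5.383.
The posterior is right-skewed, so the mean exceeds the mode.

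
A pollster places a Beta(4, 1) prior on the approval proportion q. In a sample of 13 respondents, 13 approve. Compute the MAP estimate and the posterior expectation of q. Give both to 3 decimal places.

MAP = 1.000; posterior mean = 0.944

Posterior: Beta(4+13, 1+0) = Beta(17, 1).
Since β = 1 ≤ 1 and α > 1, the Beta density is monotone increasing on [0,1]; the mode is at 1.
Mean = 17/(17+1) = 0.944.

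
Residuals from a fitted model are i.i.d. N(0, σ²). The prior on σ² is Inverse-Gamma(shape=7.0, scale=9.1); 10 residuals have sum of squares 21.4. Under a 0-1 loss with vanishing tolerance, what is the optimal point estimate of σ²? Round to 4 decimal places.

Posterior: Inverse-Gamma(shape = 7.0+10/2 = 12.0, scale = 9.1+21.4/2 = 19.8).
Mode = β/(α+1) = 19.8/13.0 = 1.5231.
Mean = β/(α−1) = 19.8/11.0 = 1.8000.
This is the posterior mode — the MAP estimate.

1.5231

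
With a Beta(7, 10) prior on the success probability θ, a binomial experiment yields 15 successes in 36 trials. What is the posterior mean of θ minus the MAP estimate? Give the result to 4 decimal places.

0.0033

Posterior: Beta(7+15, 10+21) = Beta(22, 31).
Mode = (22−1)/(22+31−2) = 21/51 = 0.4118.
Mean = 22/(22+31) = 22/53 = 0.4151.
Difference = 0.4151 − 0.4118 = 0.0033.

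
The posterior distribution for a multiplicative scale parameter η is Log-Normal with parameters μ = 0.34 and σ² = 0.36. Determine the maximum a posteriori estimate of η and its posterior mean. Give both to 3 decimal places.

Mode = exp(μ − σ²) = exp(-0.02) = 0.980.
Mean = exp(μ + σ²/2) = exp(0.520) = 1.682.
The posterior is right-skewed, so the mean exceeds the mode.

η_MAP = 0.980, E[η|data] = 1.682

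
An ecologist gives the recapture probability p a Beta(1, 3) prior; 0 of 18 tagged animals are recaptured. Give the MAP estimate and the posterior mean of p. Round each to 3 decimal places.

Posterior: Beta(1+0, 3+18) = Beta(1, 21).
Since α = 1 ≤ 1 and β > 1, the Beta density is monotone decreasing on [0,1]; the mode is at 0.
Mean = 1/(1+21) = 0.045.
Mean > mode: the posterior has a right tail.

MAP: 0.000. Posterior mean: 0.045.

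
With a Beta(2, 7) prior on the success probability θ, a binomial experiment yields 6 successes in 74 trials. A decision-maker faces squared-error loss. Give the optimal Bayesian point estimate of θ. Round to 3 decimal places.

Posterior: Beta(2+6, 7+68) = Beta(8, 75).
Mode = (8−1)/(8+75−2) = 7/81 = 0.086.
Mean = 8/(8+75) = 8/83 = 0.096.
Squared-error loss ⇒ the optimal estimator is the posterior mean.

0.096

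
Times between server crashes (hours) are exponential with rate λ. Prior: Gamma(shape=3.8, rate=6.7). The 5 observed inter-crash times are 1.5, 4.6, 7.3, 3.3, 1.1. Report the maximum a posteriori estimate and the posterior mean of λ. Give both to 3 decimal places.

MAP = 0.318, posterior mean = 0.359

Σ times = 17.8. Posterior: Gamma(shape = 3.8+5 = 8.8, rate = 6.7+17.8 = 24.5).
Mode = (α−1)/β = 7.8/24.5 = 0.318.
Mean = α/β = 8.8/24.5 = 0.359.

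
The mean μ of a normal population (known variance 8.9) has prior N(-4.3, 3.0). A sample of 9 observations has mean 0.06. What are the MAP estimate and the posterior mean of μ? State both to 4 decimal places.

μ_MAP = -1.0209, E[μ|data] = -1.0209

Posterior for μ is Normal. Precision-weighted mean: (1/3.0·-4.3 + 9/8.9·0.06) / (1/3.0 + 9/8.9) = -1.0209.
A Normal posterior is symmetric, so mode = mean.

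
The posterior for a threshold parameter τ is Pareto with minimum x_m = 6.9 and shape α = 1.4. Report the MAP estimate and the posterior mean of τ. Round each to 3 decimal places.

MAP: 6.900. Posterior mean: 24.150.

The Pareto density is strictly decreasing on [x_m, ∞), so the mode is x_m = 6.900.
Mean = α·x_m/(α−1) = 1.4·6.9/0.4 = 24.150.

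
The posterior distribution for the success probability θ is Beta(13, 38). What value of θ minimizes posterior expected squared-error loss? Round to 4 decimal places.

Mode = (13−1)/(13+38−2) = 12/49 = 0.2449.
Mean = 13/(13+38) = 13/51 = 0.2549.
Squared-error loss ⇒ the optimal estimator is the posterior mean.

0.2549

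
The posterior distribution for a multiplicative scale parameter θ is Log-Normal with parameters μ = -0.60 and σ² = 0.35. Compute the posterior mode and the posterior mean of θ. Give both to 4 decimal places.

MAP: 0.3867. Posterior mean: 0.6538.

Mode = exp(μ − σ²) = exp(-0.95) = 0.3867.
Mean = exp(μ + σ²/2) = exp(-0.425) = 0.6538.
Right-skewed posterior ⇒ mode < mean.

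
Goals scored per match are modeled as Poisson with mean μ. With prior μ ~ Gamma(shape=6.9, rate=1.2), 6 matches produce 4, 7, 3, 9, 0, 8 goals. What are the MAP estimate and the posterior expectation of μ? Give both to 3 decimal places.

μ_MAP = 5.125, E[μ|data] = 5.264

Σ counts = 31. Posterior: Gamma(shape = 6.9+31 = 37.9, rate = 1.2+6 = 7.2).
Mode = (α−1)/β = 36.9/7.2 = 5.125.
Mean = α/β = 37.9/7.2 = 5.264.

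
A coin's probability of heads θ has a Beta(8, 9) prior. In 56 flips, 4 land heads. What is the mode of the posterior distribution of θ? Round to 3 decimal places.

0.155

Posterior: Beta(8+4, 9+52) = Beta(12, 61).
Mode = (12−1)/(12+61−2) = 11/71 = 0.155.
Mean = 12/(12+61) = 12/73 = 0.164.
This is the posterior mode — the MAP estimate.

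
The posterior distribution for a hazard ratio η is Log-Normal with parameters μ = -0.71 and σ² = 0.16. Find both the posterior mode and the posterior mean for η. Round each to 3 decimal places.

Mode = exp(μ − σ²) = exp(-0.87) = 0.419.
Mean = exp(μ + σ²/2) = exp(-0.630) = 0.533.

η_MAP = 0.419, E[η|data] = 0.533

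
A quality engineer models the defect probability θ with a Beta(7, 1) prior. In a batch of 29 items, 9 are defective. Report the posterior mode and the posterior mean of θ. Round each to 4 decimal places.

Posterior: Beta(7+9, 1+20) = Beta(16, 21).
Mode = (16−1)/(16+21−2) = 15/35 = 0.4286.
Mean = 16/(16+21) = 16/37 = 0.4324.
The mean is pulled above the mode by the posterior's right skew.

MAP: 0.4286. Posterior mean: 0.4324.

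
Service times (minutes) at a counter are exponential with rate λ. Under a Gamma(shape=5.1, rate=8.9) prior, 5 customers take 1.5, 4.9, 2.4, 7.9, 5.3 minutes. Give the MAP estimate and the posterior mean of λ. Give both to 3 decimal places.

Σ times = 22.0. Posterior: Gamma(shape = 5.1+5 = 10.1, rate = 8.9+22.0 = 30.9).
Mode = (α−1)/β = 9.1/30.9 = 0.294.
Mean = α/β = 10.1/30.9 = 0.327.

MAP = 0.294, posterior mean = 0.327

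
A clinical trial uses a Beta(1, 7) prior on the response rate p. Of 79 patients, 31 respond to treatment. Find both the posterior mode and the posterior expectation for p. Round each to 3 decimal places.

MAP = 0.365; posterior mean = 0.368

Posterior: Beta(1+31, 7+48) = Beta(32, 55).
Mode = (32−1)/(32+55−2) = 31/85 = 0.365.
Mean = 32/(32+55) = 32/87 = 0.368.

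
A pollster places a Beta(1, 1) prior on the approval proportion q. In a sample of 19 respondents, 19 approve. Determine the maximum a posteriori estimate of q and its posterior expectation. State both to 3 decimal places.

Posterior: Beta(1+19, 1+0) = Beta(20, 1).
Since β = 1 ≤ 1 and α > 1, the Beta density is monotone increasing on [0,1]; the mode is at 1.
Mean = 20/(20+1) = 0.952.
Left-skewed posterior ⇒ mean < mode.

MAP: 1.000. Posterior mean: 0.952.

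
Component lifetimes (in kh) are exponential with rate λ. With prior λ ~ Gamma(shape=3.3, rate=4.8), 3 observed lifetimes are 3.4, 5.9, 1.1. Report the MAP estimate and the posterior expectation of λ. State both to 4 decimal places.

Σ times = 10.4. Posterior: Gamma(shape = 3.3+3 = 6.3, rate = 4.8+10.4 = 15.2).
Mode = (α−1)/β = 5.3/15.2 = 0.3487.
Mean = α/β = 6.3/15.2 = 0.4145.

MAP estimate = 0.3487, posterior expectation = 0.4145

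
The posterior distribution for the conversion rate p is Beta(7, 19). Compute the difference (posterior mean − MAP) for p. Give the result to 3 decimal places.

0.019

Mode = (7−1)/(7+19−2) = 6/24 = 0.250.
Mean = 7/(7+19) = 7/26 = 0.269.
Difference = 0.269 − 0.250 = 0.019.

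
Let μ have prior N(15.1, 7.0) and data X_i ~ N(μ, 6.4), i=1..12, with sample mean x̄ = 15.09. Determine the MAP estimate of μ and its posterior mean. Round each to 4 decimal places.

MAP estimate = 15.0907, posterior mean = 15.0907

Posterior for μ is Normal. Precision-weighted mean: (1/7.0·15.1 + 12/6.4·15.09) / (1/7.0 + 12/6.4) = 15.0907.
A Normal posterior is symmetric, so mode = mean.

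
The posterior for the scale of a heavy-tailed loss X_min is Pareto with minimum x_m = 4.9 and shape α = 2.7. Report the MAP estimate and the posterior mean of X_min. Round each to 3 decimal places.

The Pareto density is strictly decreasing on [x_m, ∞), so the mode is x_m = 4.900.
Mean = α·x_m/(α−1) = 2.7·4.9/1.7 = 7.782.
The mean is pulled above the mode by the posterior's right skew.

MAP: 4.900. Posterior mean: 7.782.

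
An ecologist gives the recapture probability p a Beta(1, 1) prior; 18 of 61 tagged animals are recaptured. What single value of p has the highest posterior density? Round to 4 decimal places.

0.2951

Posterior: Beta(1+18, 1+43) = Beta(19, 44).
Mode = (19−1)/(19+44−2) = 18/61 = 0.2951.
With a flat prior the MAP equals the MLE, 18/61.
Mean = 19/(19+44) = 19/63 = 0.3016.
This is the posterior mode — the MAP estimate.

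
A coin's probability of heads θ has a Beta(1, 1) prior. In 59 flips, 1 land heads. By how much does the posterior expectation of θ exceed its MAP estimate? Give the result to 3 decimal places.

0.016

Posterior: Beta(1+1, 1+58) = Beta(2, 59).
Mode = (2−1)/(2+59−2) = 1/59 = 0.017.
Mean = 2/(2+59) = 2/61 = 0.033.
Difference = 0.033 − 0.017 = 0.016.
Mean > mode: the posterior has a right tail.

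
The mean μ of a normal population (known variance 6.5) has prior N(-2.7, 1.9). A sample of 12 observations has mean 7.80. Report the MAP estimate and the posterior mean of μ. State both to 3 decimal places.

MAP = 5.471, posterior mean = 5.471

Posterior for μ is Normal. Precision-weighted mean: (1/1.9·-2.7 + 12/6.5·7.80) / (1/1.9 + 12/6.5) = 5.471.
A Normal posterior is symmetric, so mode = mean.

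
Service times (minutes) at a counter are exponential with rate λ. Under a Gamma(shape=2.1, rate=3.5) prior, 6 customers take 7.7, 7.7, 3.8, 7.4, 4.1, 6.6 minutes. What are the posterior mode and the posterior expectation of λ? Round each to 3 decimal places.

Σ times = 37.3. Posterior: Gamma(shape = 2.1+6 = 8.1, rate = 3.5+37.3 = 40.8).
Mode = (α−1)/β = 7.1/40.8 = 0.174.
Mean = α/β = 8.1/40.8 = 0.199.

posterior mode = 0.174, posterior expectation = 0.199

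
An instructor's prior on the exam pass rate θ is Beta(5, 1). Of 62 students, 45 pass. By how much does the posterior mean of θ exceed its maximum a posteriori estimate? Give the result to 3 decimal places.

Posterior: Beta(5+45, 1+17) = Beta(50, 18).
Mode = (50−1)/(50+18−2) = 49/66 = 0.742.
Mean = 50/(50+18) = 50/68 = 0.735.
Difference = 0.735 − 0.742 = -0.007.

-0.007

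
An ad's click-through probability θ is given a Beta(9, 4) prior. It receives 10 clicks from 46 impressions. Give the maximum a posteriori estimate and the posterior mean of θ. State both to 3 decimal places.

Posterior: Beta(9+10, 4+36) = Beta(19, 40).
Mode = (19−1)/(19+40−2) = 18/57 = 0.316.
Mean = 19/(19+40) = 19/59 = 0.322.
The posterior is right-skewed, so the mean exceeds the mode.

MAP: 0.316. Posterior mean: 0.322.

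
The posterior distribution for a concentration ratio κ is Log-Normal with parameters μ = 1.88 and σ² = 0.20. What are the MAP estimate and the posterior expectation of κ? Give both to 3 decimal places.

Mode = exp(μ − σ²) = exp(1.68) = 5.366.
Mean = exp(μ + σ²/2) = exp(1.980) = 7.243.
Mean > mode: the posterior has a right tail.

MAP: 5.366. Posterior mean: 7.243.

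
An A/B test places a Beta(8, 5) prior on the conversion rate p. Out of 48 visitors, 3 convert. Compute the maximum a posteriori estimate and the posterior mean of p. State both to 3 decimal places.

Posterior: Beta(8+3, 5+45) = Beta(11, 50).
Mode = (11−1)/(11+50−2) = 10/59 = 0.169.
Mean = 11/(11+50) = 11/61 = 0.180.

MAP: 0.169. Posterior mean: 0.180.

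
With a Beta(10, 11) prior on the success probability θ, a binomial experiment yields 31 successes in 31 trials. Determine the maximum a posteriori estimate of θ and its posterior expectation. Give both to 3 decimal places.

maximum a posteriori estimate = 0.800, posterior expectation = 0.788

Posterior: Beta(10+31, 11+0) = Beta(41, 11).
Mode = (41−1)/(41+11−2) = 40/50 = 0.800.
Mean = 41/(41+11) = 41/52 = 0.788.
The posterior is left-skewed, so the mode exceeds the mean.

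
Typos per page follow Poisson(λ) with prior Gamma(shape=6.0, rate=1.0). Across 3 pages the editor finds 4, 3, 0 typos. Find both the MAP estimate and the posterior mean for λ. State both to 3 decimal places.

Σ counts = 7. Posterior: Gamma(shape = 6.0+7 = 13.0, rate = 1.0+3 = 4.0).
Mode = (α−1)/β = 12.0/4.0 = 3.000.
Mean = α/β = 13.0/4.0 = 3.250.
Right-skewed posterior ⇒ mode < mean.

MAP = 3.000, posterior mean = 3.250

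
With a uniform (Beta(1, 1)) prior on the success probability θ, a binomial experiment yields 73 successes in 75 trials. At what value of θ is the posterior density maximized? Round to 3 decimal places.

Posterior: Beta(1+73, 1+2) = Beta(74, 3).
Mode = (74−1)/(74+3−2) = 73/75 = 0.973.
With a flat prior the MAP equals the MLE, 73/75.
Mean = 74/(74+3) = 74/77 = 0.961.
This is the posterior mode — the MAP estimate.

0.973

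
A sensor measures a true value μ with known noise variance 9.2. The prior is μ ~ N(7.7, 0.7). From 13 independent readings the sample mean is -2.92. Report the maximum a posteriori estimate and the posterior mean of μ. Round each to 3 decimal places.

Posterior for μ is Normal. Precision-weighted mean: (1/0.7·7.7 + 13/9.2·-2.92) / (1/0.7 + 13/9.2) = 2.419.
A Normal posterior is symmetric, so mode = mean.

maximum a posteriori estimate = 2.419, posterior mean = 2.419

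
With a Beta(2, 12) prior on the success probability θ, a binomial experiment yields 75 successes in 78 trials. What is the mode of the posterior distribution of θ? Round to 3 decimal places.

0.844

Posterior: Beta(2+75, 12+3) = Beta(77, 15).
Mode = (77−1)/(77+15−2) = 76/90 = 0.844.
Mean = 77/(77+15) = 77/92 = 0.837.
This is the posterior mode — the MAP estimate.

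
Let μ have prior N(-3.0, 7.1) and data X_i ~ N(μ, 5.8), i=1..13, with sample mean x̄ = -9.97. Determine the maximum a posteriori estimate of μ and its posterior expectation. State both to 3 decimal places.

μ_MAP = -9.558, E[μ|data] = -9.558

Posterior for μ is Normal. Precision-weighted mean: (1/7.1·-3.0 + 13/5.8·-9.97) / (1/7.1 + 13/5.8) = -9.558.
A Normal posterior is symmetric, so mode = mean.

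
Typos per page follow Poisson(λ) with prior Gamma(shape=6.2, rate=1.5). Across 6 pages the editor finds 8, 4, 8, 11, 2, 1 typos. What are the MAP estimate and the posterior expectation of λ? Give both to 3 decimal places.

Σ counts = 34. Posterior: Gamma(shape = 6.2+34 = 40.2, rate = 1.5+6 = 7.5).
Mode = (α−1)/β = 39.2/7.5 = 5.227.
Mean = α/β = 40.2/7.5 = 5.360.
Mean > mode: the posterior has a right tail.

MAP estimate = 5.227, posterior expectation = 5.360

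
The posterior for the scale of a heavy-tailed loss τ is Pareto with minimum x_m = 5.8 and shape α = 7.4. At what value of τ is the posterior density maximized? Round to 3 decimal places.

The Pareto density is strictly decreasing on [x_m, ∞), so the mode is x_m = 5.800.
Mean = α·x_m/(α−1) = 7.4·5.8/6.4 = 6.706.
This is the posterior mode — the MAP estimate.

5.800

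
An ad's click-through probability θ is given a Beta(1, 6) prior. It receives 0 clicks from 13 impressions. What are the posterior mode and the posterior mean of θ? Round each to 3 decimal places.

posterior mode = 0.000, posterior mean = 0.050

Posterior: Beta(1+0, 6+13) = Beta(1, 19).
Since α = 1 ≤ 1 and β > 1, the Beta density is monotone decreasing on [0,1]; the mode is at 0.
Mean = 1/(1+19) = 0.050.
The mean is pulled above the mode by the posterior's right skew.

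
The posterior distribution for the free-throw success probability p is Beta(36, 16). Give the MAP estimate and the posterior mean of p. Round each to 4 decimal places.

Mode = (36−1)/(36+16−2) = 35/50 = 0.7000.
Mean = 36/(36+16) = 36/52 = 0.6923.

MAP: 0.7000. Posterior mean: 0.6923.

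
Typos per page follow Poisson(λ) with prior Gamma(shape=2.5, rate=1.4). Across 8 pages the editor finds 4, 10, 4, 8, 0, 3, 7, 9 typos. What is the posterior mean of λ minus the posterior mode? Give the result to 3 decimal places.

0.106

Σ counts = 45. Posterior: Gamma(shape = 2.5+45 = 47.5, rate = 1.4+8 = 9.4).
Mode = (α−1)/β = 46.5/9.4 = 4.947.
Mean = α/β = 47.5/9.4 = 5.053.
Difference = 5.053 − 4.947 = 0.106.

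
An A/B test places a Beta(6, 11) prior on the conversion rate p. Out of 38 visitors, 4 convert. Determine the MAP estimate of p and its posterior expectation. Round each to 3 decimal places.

Posterior: Beta(6+4, 11+34) = Beta(10, 45).
Mode = (10−1)/(10+45−2) = 9/53 = 0.170.
Mean = 10/(10+45) = 10/55 = 0.182.
Right-skewed posterior ⇒ mode < mean.

MAP = 0.170; posterior mean = 0.182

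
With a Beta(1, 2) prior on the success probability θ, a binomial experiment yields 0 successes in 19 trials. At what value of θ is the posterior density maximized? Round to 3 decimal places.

Posterior: Beta(1+0, 2+19) = Beta(1, 21).
Since α = 1 ≤ 1 and β > 1, the Beta density is monotone decreasing on [0,1]; the mode is at 0.
Mean = 1/(1+21) = 0.045.
This is the posterior mode — the MAP estimate.

0.000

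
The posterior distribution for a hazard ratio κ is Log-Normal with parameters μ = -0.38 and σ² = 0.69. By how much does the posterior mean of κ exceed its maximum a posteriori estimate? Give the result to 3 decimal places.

0.623

Mode = exp(μ − σ²) = exp(-1.07) = 0.343.
Mean = exp(μ + σ²/2) = exp(-0.035) = 0.966.
Difference = 0.966 − 0.343 = 0.623.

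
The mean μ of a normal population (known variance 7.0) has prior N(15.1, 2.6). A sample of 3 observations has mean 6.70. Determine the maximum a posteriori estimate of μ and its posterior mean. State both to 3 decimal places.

MAP = 10.673, posterior mean = 10.673

Posterior for μ is Normal. Precision-weighted mean: (1/2.6·15.1 + 3/7.0·6.70) / (1/2.6 + 3/7.0) = 10.673.
A Normal posterior is symmetric, so mode = mean.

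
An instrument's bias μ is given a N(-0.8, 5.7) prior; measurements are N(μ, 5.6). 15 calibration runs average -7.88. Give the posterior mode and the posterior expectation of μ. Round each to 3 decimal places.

MAP = -7.445; posterior mean = -7.445

Posterior for μ is Normal. Precision-weighted mean: (1/5.7·-0.8 + 15/5.6·-7.88) / (1/5.7 + 15/5.6) = -7.445.
A Normal posterior is symmetric, so mode = mean.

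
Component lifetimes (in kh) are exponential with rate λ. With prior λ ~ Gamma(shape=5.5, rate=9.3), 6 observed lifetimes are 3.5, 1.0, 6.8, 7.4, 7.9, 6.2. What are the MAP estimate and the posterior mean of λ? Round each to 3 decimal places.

MAP = 0.249, posterior mean = 0.273

Σ times = 32.8. Posterior: Gamma(shape = 5.5+6 = 11.5, rate = 9.3+32.8 = 42.1).
Mode = (α−1)/β = 10.5/42.1 = 0.249.
Mean = α/β = 11.5/42.1 = 0.273.
The mean is pulled above the mode by the posterior's right skew.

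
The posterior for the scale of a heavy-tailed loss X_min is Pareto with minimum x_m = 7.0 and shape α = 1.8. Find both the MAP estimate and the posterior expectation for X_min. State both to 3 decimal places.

MAP estimate = 7.000, posterior expectation = 15.750

The Pareto density is strictly decreasing on [x_m, ∞), so the mode is x_m = 7.000.
Mean = α·x_m/(α−1) = 1.8·7.0/0.8 = 15.750.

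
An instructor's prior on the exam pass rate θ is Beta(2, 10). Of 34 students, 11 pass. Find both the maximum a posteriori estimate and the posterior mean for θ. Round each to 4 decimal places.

MAP = 0.2727, posterior mean = 0.2826

Posterior: Beta(2+11, 10+23) = Beta(13, 33).
Mode = (13−1)/(13+33−2) = 12/44 = 0.2727.
Mean = 13/(13+33) = 13/46 = 0.2826.
Mean > mode: the posterior has a right tail.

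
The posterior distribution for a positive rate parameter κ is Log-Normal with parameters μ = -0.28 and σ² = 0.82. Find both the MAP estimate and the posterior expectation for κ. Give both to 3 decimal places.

MAP = 0.333; posterior mean = 1.139

Mode = exp(μ − σ²) = exp(-1.10) = 0.333.
Mean = exp(μ + σ²/2) = exp(0.130) = 1.139.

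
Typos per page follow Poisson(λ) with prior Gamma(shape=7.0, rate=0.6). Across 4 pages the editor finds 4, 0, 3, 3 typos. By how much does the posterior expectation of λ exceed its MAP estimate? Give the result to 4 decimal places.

Σ counts = 10. Posterior: Gamma(shape = 7.0+10 = 17.0, rate = 0.6+4 = 4.6).
Mode = (α−1)/β = 16.0/4.6 = 3.4783.
Mean = α/β = 17.0/4.6 = 3.6957.
Difference = 3.6957 − 3.4783 = 0.2174.

0.2174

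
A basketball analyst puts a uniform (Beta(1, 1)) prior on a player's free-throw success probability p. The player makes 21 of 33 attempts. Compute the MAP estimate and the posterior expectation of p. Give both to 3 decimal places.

p_MAP = 0.636, E[p|data] = 0.629

Posterior: Beta(1+21, 1+12) = Beta(22, 13).
Mode = (22−1)/(22+13−2) = 21/33 = 0.636.
With a flat prior the MAP equals the MLE, 21/33.
Mean = 22/(22+13) = 22/35 = 0.629.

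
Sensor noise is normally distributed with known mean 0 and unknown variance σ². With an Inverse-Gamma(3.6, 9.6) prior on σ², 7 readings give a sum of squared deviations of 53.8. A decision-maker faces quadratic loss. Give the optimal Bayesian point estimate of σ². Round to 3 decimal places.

Posterior: Inverse-Gamma(shape = 3.6+7/2 = 7.1, scale = 9.6+53.8/2 = 36.5).
Mode = β/(α+1) = 36.5/8.1 = 4.506.
Mean = β/(α−1) = 36.5/6.1 = 5.984.
Quadratic loss ⇒ the optimal estimator is the posterior mean.

5.984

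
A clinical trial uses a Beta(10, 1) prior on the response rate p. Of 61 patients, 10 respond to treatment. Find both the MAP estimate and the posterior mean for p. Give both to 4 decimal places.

MAP: 0.2714. Posterior mean: 0.2778.

Posterior: Beta(10+10, 1+51) = Beta(20, 52).
Mode = (20−1)/(20+52−2) = 19/70 = 0.2714.
Mean = 20/(20+52) = 20/72 = 0.2778.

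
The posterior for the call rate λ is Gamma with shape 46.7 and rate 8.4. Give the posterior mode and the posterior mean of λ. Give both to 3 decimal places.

Mode = (α−1)/β = 45.7/8.4 = 5.440.
Mean = α/β = 46.7/8.4 = 5.560.
Right-skewed posterior ⇒ mode < mean.

MAP: 5.440. Posterior mean: 5.560.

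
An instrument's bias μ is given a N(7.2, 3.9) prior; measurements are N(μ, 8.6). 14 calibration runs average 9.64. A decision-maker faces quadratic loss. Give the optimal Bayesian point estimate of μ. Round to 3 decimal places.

9.308

Posterior for μ is Normal. Precision-weighted mean: (1/3.9·7.2 + 14/8.6·9.64) / (1/3.9 + 14/8.6) = 9.308.
A Normal posterior is symmetric, so mode = mean.
Quadratic loss ⇒ the optimal estimator is the posterior mean.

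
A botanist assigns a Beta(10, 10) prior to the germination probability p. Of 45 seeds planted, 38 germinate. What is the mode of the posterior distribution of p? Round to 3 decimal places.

0.746

Posterior: Beta(10+38, 10+7) = Beta(48, 17).
Mode = (48−1)/(48+17−2) = 47/63 = 0.746.
Mean = 48/(48+17) = 48/65 = 0.738.
This is the posterior mode — the MAP estimate.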